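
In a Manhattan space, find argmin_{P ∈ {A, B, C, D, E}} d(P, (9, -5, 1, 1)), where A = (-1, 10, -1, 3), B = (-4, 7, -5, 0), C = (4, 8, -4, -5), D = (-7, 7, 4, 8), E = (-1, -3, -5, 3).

Distances: d(A) = 29, d(B) = 32, d(C) = 29, d(D) = 38, d(E) = 20. Nearest: E = (-1, -3, -5, 3) with distance 20.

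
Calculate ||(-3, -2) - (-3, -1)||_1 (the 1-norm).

Σ|x_i - y_i| = |-3 - (-3)| + |-2 - (-1)| = 0 + 1 = 1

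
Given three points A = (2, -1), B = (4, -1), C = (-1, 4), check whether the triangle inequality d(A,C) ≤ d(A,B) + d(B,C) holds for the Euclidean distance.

d(A,B) = √(2² + 0²) = √4 = 2, d(B,C) = √(5² + 5²) = √50 ≈ 7.0711, d(A,C) = √(3² + 5²) = √34 ≈ 5.831.
d(A,C) ≈ 5.831 ≤ 2 + 7.0711 = 9.0711. Triangle inequality is satisfied.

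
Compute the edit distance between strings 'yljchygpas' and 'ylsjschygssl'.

Let D[i][j] be the edit distance between the first i characters of 'yljchygpas' and the first j characters of 'ylsjschygssl', with D[i][0] = i, D[0][j] = j, and D[i][j] = D[i-1][j-1] if the characters match, else 1 + min(D[i-1][j], D[i][j-1], D[i-1][j-1]). Filling the table (rows: prefixes of 'yljchygpas', columns: prefixes of 'ylsjschygssl'):
     ε  y  l  s  j  s  c  h  y  g  s  s  l
  ε  0  1  2  3  4  5  6  7  8  9 10 11 12
  y  1  0  1  2  3  4  5  6  7  8  9 10 11
  l  2  1  0  1  2  3  4  5  6  7  8  9 10
  j  3  2  1  1  1  2  3  4  5  6  7  8  9
  c  4  3  2  2  2  2  2  3  4  5  6  7  8
  h  5  4  3  3  3  3  3  2  3  4  5  6  7
  y  6  5  4  4  4  4  4  3  2  3  4  5  6
  g  7  6  5  5  5  5  5  4  3  2  3  4  5
  p  8  7  6  6  6  6  6  5  4  3  3  4  5
  a  9  8  7  7  7  7  7  6  5  4  4  4  5
  s 10  9  8  7  8  7  8  7  6  5  4  4  5
The bottom-right entry gives D[10][12] = 5, so no sequence of fewer than 5 edits works. Backtracking through the table gives one optimal edit sequence (5 edits):
  yljchygpas → ylsjchygpas (ins s @3)
  ylsjchygpas → ylsjschygpas (ins s @5)
  ylsjschygpas → ylsjschygsas (sub p→s @10)
  ylsjschygsas → ylsjschygsss (sub a→s @11)
  ylsjschygsss → ylsjschygssl (sub s→l @12)
Edit distance = 5.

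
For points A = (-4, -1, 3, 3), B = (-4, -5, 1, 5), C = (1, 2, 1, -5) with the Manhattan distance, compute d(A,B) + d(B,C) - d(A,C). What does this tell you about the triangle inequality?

d(A,B) = 0 + 4 + 2 + 2 = 8, d(B,C) = 5 + 7 + 0 + 10 = 22, d(A,C) = 5 + 3 + 2 + 8 = 18.
d(A,B) + d(B,C) - d(A,C) = 8 + 22 - 18 = 30 - 18 = 12. This is ≥ 0, so the triangle inequality holds for these points.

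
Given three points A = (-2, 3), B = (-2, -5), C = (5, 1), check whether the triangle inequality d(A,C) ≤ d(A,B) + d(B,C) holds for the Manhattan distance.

d(A,B) = 0 + 8 = 8, d(B,C) = 7 + 6 = 13, d(A,C) = 7 + 2 = 9.
d(A,C) = 9 ≤ 8 + 13 = 21. Triangle inequality is satisfied.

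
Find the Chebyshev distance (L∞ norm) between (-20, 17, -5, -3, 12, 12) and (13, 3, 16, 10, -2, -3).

max(|x_i - y_i|) = max(|-20 - 13|, |17 - 3|, |-5 - 16|, |-3 - 10|, |12 - (-2)|, |12 - (-3)|) = max(33, 14, 21, 13, 14, 15) = 33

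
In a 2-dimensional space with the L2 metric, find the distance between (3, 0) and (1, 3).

(Σ|x_i - y_i|^2)^(1/2) = (|3 - 1|^2 + |0 - 3|^2)^(1/2)
= (2^2 + 3^2)^(1/2) = (4 + 9)^(1/2) = (13)^(1/2) ≈ 3.6056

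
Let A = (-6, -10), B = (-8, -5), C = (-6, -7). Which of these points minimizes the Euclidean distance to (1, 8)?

Distances: d(A) ≈ 19.3132, d(B) ≈ 15.8114, d(C) ≈ 16.5529. Nearest: B = (-8, -5) with distance 15.8114.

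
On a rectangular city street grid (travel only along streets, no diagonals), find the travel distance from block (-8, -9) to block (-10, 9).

Σ|x_i - y_i| = |-8 - (-10)| + |-9 - 9| = 2 + 18 = 20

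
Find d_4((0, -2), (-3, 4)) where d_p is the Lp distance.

(Σ|x_i - y_i|^4)^(1/4) = (|0 - (-3)|^4 + |-2 - 4|^4)^(1/4)
= (3^4 + 6^4)^(1/4) = (81 + 1296)^(1/4) = (1377)^(1/4) ≈ 6.0916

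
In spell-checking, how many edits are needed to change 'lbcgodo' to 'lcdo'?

Let D[i][j] be the edit distance between the first i characters of 'lbcgodo' and the first j characters of 'lcdo', with D[i][0] = i, D[0][j] = j, and D[i][j] = D[i-1][j-1] if the characters match, else 1 + min(D[i-1][j], D[i][j-1], D[i-1][j-1]). Filling the table (rows: prefixes of 'lbcgodo', columns: prefixes of 'lcdo'):
     ε  l  c  d  o
  ε  0  1  2  3  4
  l  1  0  1  2  3
  b  2  1  1  2  3
  c  3  2  1  2  3
  g  4  3  2  2  3
  o  5  4  3  3  2
  d  6  5  4  3  3
  o  7  6  5  4  3
The bottom-right entry gives D[7][4] = 3, so no sequence of fewer than 3 edits works. Backtracking through the table gives one optimal edit sequence (3 edits):
  lbcgodo → lcgodo (del b @2)
  lcgodo → lcodo (del g @3)
  lcodo → lcdo (del o @3)
Edit distance = 3.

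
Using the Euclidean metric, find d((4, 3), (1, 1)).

√(Σ(x_i - y_i)²) = √((4 - 1)² + (3 - 1)²)
= √(3² + 2²) = √(9 + 4) = √13 ≈ 3.6056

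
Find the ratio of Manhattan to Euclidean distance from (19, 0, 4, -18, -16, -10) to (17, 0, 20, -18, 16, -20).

L1 = |19 - 17| + |0 - 0| + |4 - 20| + |-18 - (-18)| + |-16 - 16| + |-10 - (-20)| = 2 + 0 + 16 + 0 + 32 + 10 = 60
L2 = √(2² + 0² + 16² + 0² + 32² + 10²) = √1384 ≈ 37.2022
L1 ≥ L2 always (equality iff movement is along one axis); L1 > L2 here.
Ratio L1/L2 = 60/√1384 ≈ 1.6128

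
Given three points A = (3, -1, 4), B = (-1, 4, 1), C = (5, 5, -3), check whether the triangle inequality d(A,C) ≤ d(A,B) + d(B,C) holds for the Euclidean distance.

d(A,B) = √(4² + 5² + 3²) = √50 ≈ 7.0711, d(B,C) = √(6² + 1² + 4²) = √53 ≈ 7.2801, d(A,C) = √(2² + 6² + 7²) = √89 ≈ 9.434.
d(A,C) ≈ 9.434 ≤ 7.0711 + 7.2801 = 14.3512. Triangle inequality is satisfied.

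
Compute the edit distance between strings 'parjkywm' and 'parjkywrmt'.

Let D[i][j] be the edit distance between the first i characters of 'parjkywm' and the first j characters of 'parjkywrmt', with D[i][0] = i, D[0][j] = j, and D[i][j] = D[i-1][j-1] if the characters match, else 1 + min(D[i-1][j], D[i][j-1], D[i-1][j-1]). Filling the table (rows: prefixes of 'parjkywm', columns: prefixes of 'parjkywrmt'):
     ε  p  a  r  j  k  y  w  r  m  t
  ε  0  1  2  3  4  5  6  7  8  9 10
  p  1  0  1  2  3  4  5  6  7  8  9
  a  2  1  0  1  2  3  4  5  6  7  8
  r  3  2  1  0  1  2  3  4  5  6  7
  j  4  3  2  1  0  1  2  3  4  5  6
  k  5  4  3  2  1  0  1  2  3  4  5
  y  6  5  4  3  2  1  0  1  2  3  4
  w  7  6  5  4  3  2  1  0  1  2  3
  m  8  7  6  5  4  3  2  1  1  1  2
The bottom-right entry gives D[8][10] = 2, so no sequence of fewer than 2 edits works. Backtracking through the table gives one optimal edit sequence (2 edits):
  parjkywm → parjkywrm (ins r @8)
  parjkywrm → parjkywrmt (ins t @10)
Edit distance = 2.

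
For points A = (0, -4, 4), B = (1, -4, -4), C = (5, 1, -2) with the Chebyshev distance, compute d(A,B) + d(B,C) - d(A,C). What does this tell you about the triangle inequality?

d(A,B) = max(1, 0, 8) = 8, d(B,C) = max(4, 5, 2) = 5, d(A,C) = max(5, 5, 6) = 6.
d(A,B) + d(B,C) - d(A,C) = 8 + 5 - 6 = 13 - 6 = 7. This is ≥ 0, so the triangle inequality holds for these points.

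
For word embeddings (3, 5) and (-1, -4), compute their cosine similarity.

With u = (3, 5), v = (-1, -4):
u·v = 3·(-1) + 5·(-4) = (-3) + (-20) = -23.
|u| = √(3² + 5²) = √34, |v| = √((-1)² + (-4)²) = √17, so |u||v| = √(34·17) = √578.
cos θ = (u·v)/(|u||v|) = -23/√578 ≈ -0.9567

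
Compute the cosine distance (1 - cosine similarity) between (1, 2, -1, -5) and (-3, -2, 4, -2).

With u = (1, 2, -1, -5), v = (-3, -2, 4, -2):
u·v = 1·(-3) + 2·(-2) + (-1)·4 + (-5)·(-2) = (-3) + (-4) + (-4) + 10 = -1.
|u| = √(1² + 2² + (-1)² + (-5)²) = √31, |v| = √((-3)² + (-2)² + 4² + (-2)²) = √33, so |u||v| = √(31·33) = √1023.
cos θ = (u·v)/(|u||v|) = -1/√1023 ≈ -0.0313
Cosine distance = 1 - cos θ ≈ 1 - (-0.0313) = 1.0313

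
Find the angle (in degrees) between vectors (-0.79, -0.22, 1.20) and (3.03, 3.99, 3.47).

With u = (-0.79, -0.22, 1.20), v = (3.03, 3.99, 3.47):
u·v = (-0.79)·3.03 + (-0.22)·3.99 + 1.2·3.47 = (-2.3937) + (-0.8778) + 4.164 = 0.8925.
|u| = √((-0.79)² + (-0.22)² + 1.2²) = √(0.6241 + 0.0484 + 1.44) = √2.1125, |v| = √(3.03² + 3.99² + 3.47²) = √(9.1809 + 15.9201 + 12.0409) = √37.1419.
cos θ = (u·v)/(|u||v|) = 0.8925/(√2.1125·√37.1419) ≈ 0.100758
θ = arccos(0.100758) ≈ 84.22°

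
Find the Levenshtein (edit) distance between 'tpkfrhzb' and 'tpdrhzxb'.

Let D[i][j] be the edit distance between the first i characters of 'tpkfrhzb' and the first j characters of 'tpdrhzxb', with D[i][0] = i, D[0][j] = j, and D[i][j] = D[i-1][j-1] if the characters match, else 1 + min(D[i-1][j], D[i][j-1], D[i-1][j-1]). Filling the table (rows: prefixes of 'tpkfrhzb', columns: prefixes of 'tpdrhzxb'):
     ε  t  p  d  r  h  z  x  b
  ε  0  1  2  3  4  5  6  7  8
  t  1  0  1  2  3  4  5  6  7
  p  2  1  0  1  2  3  4  5  6
  k  3  2  1  1  2  3  4  5  6
  f  4  3  2  2  2  3  4  5  6
  r  5  4  3  3  2  3  4  5  6
  h  6  5  4  4  3  2  3  4  5
  z  7  6  5  5  4  3  2  3  4
  b  8  7  6  6  5  4  3  3  3
The bottom-right entry gives D[8][8] = 3, so no sequence of fewer than 3 edits works. Backtracking through the table gives one optimal edit sequence (3 edits):
  tpkfrhzb → tpfrhzb (del k @3)
  tpfrhzb → tpdrhzb (sub f→d @3)
  tpdrhzb → tpdrhzxb (ins x @7)
Edit distance = 3.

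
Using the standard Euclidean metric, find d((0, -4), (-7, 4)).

√(Σ(x_i - y_i)²) = √((0 - (-7))² + (-4 - 4)²)
= √(7² + (-8)²) = √(49 + 64) = √113 ≈ 10.6301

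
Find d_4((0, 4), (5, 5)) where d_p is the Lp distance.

(Σ|x_i - y_i|^4)^(1/4) = (|0 - 5|^4 + |4 - 5|^4)^(1/4)
= (5^4 + 1^4)^(1/4) = (625 + 1)^(1/4) = (626)^(1/4) ≈ 5.002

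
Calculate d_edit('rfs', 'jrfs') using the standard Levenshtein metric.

Let D[i][j] be the edit distance between the first i characters of 'rfs' and the first j characters of 'jrfs', with D[i][0] = i, D[0][j] = j, and D[i][j] = D[i-1][j-1] if the characters match, else 1 + min(D[i-1][j], D[i][j-1], D[i-1][j-1]). Filling the table (rows: prefixes of 'rfs', columns: prefixes of 'jrfs'):
     ε  j  r  f  s
  ε  0  1  2  3  4
  r  1  1  1  2  3
  f  2  2  2  1  2
  s  3  3  3  2  1
The bottom-right entry gives D[3][4] = 1, so no sequence of fewer than 1 edit works. Backtracking through the table gives one optimal edit sequence (1 edit):
  rfs → jrfs (ins j @1)
Edit distance = 1.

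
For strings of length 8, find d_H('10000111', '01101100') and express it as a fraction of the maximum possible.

Differing positions: 1, 2, 3, 5, 7, 8. Hamming distance = 6. The maximum possible Hamming distance for length-8 strings is 8, so d_H/8 = 6/8 = 0.75.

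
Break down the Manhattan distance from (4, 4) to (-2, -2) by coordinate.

Σ|x_i - y_i| = |4 - (-2)| + |4 - (-2)| = 6 + 6 = 12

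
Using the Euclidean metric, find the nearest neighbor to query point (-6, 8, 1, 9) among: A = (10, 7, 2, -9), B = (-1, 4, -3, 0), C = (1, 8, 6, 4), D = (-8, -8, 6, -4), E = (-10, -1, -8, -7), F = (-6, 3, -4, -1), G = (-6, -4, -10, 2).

Distances: d(A) ≈ 24.1247, d(B) ≈ 11.7473, d(C) ≈ 9.9499, d(D) ≈ 21.3073, d(E) ≈ 20.8327, d(F) ≈ 12.2474, d(G) ≈ 17.72. Nearest: C = (1, 8, 6, 4) with distance 9.9499.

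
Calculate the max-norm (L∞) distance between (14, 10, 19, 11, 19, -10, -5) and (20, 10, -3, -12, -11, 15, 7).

max(|x_i - y_i|) = max(|14 - 20|, |10 - 10|, |19 - (-3)|, |11 - (-12)|, |19 - (-11)|, |-10 - 15|, |-5 - 7|) = max(6, 0, 22, 23, 30, 25, 12) = 30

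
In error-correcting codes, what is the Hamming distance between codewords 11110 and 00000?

Differing positions: 1, 2, 3, 4. Hamming distance = 4.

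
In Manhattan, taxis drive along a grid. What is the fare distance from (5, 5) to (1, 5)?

Σ|x_i - y_i| = |5 - 1| + |5 - 5| = 4 + 0 = 4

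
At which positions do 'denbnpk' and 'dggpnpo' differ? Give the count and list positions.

Differing positions: 2, 3, 4, 7. Hamming distance = 4.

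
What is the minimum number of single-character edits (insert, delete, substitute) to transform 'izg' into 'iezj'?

Let D[i][j] be the edit distance between the first i characters of 'izg' and the first j characters of 'iezj', with D[i][0] = i, D[0][j] = j, and D[i][j] = D[i-1][j-1] if the characters match, else 1 + min(D[i-1][j], D[i][j-1], D[i-1][j-1]). Filling the table (rows: prefixes of 'izg', columns: prefixes of 'iezj'):
     ε  i  e  z  j
  ε  0  1  2  3  4
  i  1  0  1  2  3
  z  2  1  1  1  2
  g  3  2  2  2  2
The bottom-right entry gives D[3][4] = 2, so no sequence of fewer than 2 edits works. Backtracking through the table gives one optimal edit sequence (2 edits):
  izg → iezg (ins e @2)
  iezg → iezj (sub g→j @4)
Edit distance = 2.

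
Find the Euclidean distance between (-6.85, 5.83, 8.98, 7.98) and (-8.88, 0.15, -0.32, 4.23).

√(Σ(x_i - y_i)²) = √((-6.85 - (-8.88))² + (5.83 - 0.15)² + (8.98 - (-0.32))² + (7.98 - 4.23)²)
= √(2.03² + 5.68² + 9.3² + 3.75²) = √(4.1209 + 32.2624 + 86.49 + 14.0625) = √136.9358 ≈ 11.702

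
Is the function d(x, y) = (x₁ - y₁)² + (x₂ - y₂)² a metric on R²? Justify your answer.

No. The squared Euclidean distance fails the triangle inequality. Counterexample: x = (0, 0), y = (4, 3), z = (8, 6). d(x,z) = 8² + 6² = 100, but d(x,y) + d(y,z) = (4² + 3²) + (4² + 3²) = 25 + 25 = 50. Since 100 > 50, the triangle inequality is violated. (Note: √d, the ordinary Euclidean distance, IS a metric.)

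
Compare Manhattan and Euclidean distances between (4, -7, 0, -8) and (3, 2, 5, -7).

L1 = |4 - 3| + |-7 - 2| + |0 - 5| + |-8 - (-7)| = 1 + 9 + 5 + 1 = 16
L2 = √(1² + 9² + 5² + 1²) = √108 ≈ 10.3923
L1 ≥ L2 always (equality iff movement is along one axis); L1 > L2 here.
Ratio L1/L2 = 16/√108 ≈ 1.5396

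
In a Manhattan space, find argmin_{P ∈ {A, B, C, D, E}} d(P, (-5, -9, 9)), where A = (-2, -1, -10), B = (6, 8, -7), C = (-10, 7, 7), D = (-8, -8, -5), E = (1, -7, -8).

Distances: d(A) = 30, d(B) = 44, d(C) = 23, d(D) = 18, d(E) = 25. Nearest: D = (-8, -8, -5) with distance 18.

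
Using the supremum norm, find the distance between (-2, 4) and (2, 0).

max(|x_i - y_i|) = max(|-2 - 2|, |4 - 0|) = max(4, 4) = 4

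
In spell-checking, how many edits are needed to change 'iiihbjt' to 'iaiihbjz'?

Let D[i][j] be the edit distance between the first i characters of 'iiihbjt' and the first j characters of 'iaiihbjz', with D[i][0] = i, D[0][j] = j, and D[i][j] = D[i-1][j-1] if the characters match, else 1 + min(D[i-1][j], D[i][j-1], D[i-1][j-1]). Filling the table (rows: prefixes of 'iiihbjt', columns: prefixes of 'iaiihbjz'):
     ε  i  a  i  i  h  b  j  z
  ε  0  1  2  3  4  5  6  7  8
  i  1  0  1  2  3  4  5  6  7
  i  2  1  1  1  2  3  4  5  6
  i  3  2  2  1  1  2  3  4  5
  h  4  3  3  2  2  1  2  3  4
  b  5  4  4  3  3  2  1  2  3
  j  6  5  5  4  4  3  2  1  2
  t  7  6  6  5  5  4  3  2  2
The bottom-right entry gives D[7][8] = 2, so no sequence of fewer than 2 edits works. Backtracking through the table gives one optimal edit sequence (2 edits):
  iiihbjt → iaiihbjt (ins a @2)
  iaiihbjt → iaiihbjz (sub t→z @8)
Edit distance = 2.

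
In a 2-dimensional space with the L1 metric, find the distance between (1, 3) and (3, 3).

Σ|x_i - y_i| = |1 - 3| + |3 - 3| = 2 + 0 = 2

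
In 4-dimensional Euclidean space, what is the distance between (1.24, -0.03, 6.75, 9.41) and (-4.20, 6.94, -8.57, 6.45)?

√(Σ(x_i - y_i)²) = √((1.24 - (-4.2))² + (-0.03 - 6.94)² + (6.75 - (-8.57))² + (9.41 - 6.45)²)
= √(5.44² + (-6.97)² + 15.32² + 2.96²) = √(29.5936 + 48.5809 + 234.7024 + 8.7616) = √321.6385 ≈ 17.9343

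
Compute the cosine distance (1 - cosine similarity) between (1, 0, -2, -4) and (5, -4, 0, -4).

With u = (1, 0, -2, -4), v = (5, -4, 0, -4):
u·v = 1·5 + 0·(-4) + (-2)·0 + (-4)·(-4) = 5 + 0 + 0 + 16 = 21.
|u| = √(1² + 0² + (-2)² + (-4)²) = √21, |v| = √(5² + (-4)² + 0² + (-4)²) = √57, so |u||v| = √(21·57) = √1197.
cos θ = (u·v)/(|u||v|) = 21/√1197 ≈ 0.607
Cosine distance = 1 - cos θ ≈ 1 - 0.607 = 0.393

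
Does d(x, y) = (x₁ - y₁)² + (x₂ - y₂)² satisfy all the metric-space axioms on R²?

No. The squared Euclidean distance fails the triangle inequality. Counterexample: x = (0, 0), y = (3, 5), z = (6, 10). d(x,z) = 6² + 10² = 136, but d(x,y) + d(y,z) = (3² + 5²) + (3² + 5²) = 34 + 34 = 68. Since 136 > 68, the triangle inequality is violated. (Note: √d, the ordinary Euclidean distance, IS a metric.)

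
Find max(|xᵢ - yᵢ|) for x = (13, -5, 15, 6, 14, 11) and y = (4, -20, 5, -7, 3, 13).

max(|x_i - y_i|) = max(|13 - 4|, |-5 - (-20)|, |15 - 5|, |6 - (-7)|, |14 - 3|, |11 - 13|) = max(9, 15, 10, 13, 11, 2) = 15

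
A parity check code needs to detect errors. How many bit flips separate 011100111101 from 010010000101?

Differing positions: 3, 4, 5, 7, 8, 9. Hamming distance = 6.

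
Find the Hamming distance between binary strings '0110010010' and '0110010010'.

Differing positions: none. Hamming distance = 0.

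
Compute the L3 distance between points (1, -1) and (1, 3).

(Σ|x_i - y_i|^3)^(1/3) = (|1 - 1|^3 + |-1 - 3|^3)^(1/3)
= (0^3 + 4^3)^(1/3) = (0 + 64)^(1/3) = (64)^(1/3) = 4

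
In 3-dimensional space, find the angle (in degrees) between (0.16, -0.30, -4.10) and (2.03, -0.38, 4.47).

With u = (0.16, -0.30, -4.10), v = (2.03, -0.38, 4.47):
u·v = 0.16·2.03 + (-0.3)·(-0.38) + (-4.1)·4.47 = 0.3248 + 0.114 + (-18.327) = -17.8882.
|u| = √(0.16² + (-0.3)² + (-4.1)²) = √(0.0256 + 0.09 + 16.81) = √16.9256, |v| = √(2.03² + (-0.38)² + 4.47²) = √(4.1209 + 0.1444 + 19.9809) = √24.2462.
cos θ = (u·v)/(|u||v|) = -17.8882/(√16.9256·√24.2462) ≈ -0.883025
θ = arccos(-0.883025) ≈ 152.01°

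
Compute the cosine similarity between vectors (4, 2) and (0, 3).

With u = (4, 2), v = (0, 3):
u·v = 4·0 + 2·3 = 0 + 6 = 6.
|u| = √(4² + 2²) = √20, |v| = √(0² + 3²) = √9, so |u||v| = √(20·9) = √180.
cos θ = (u·v)/(|u||v|) = 6/√180 ≈ 0.4472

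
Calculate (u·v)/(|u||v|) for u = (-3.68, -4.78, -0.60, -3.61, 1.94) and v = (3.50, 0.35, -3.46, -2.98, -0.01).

With u = (-3.68, -4.78, -0.60, -3.61, 1.94), v = (3.50, 0.35, -3.46, -2.98, -0.01):
u·v = (-3.68)·3.5 + (-4.78)·0.35 + (-0.6)·(-3.46) + (-3.61)·(-2.98) + 1.94·(-0.01) = (-12.88) + (-1.673) + 2.076 + 10.7578 + (-0.0194) = -1.7386.
|u| = √((-3.68)² + (-4.78)² + (-0.6)² + (-3.61)² + 1.94²) = √(13.5424 + 22.8484 + 0.36 + 13.0321 + 3.7636) = √53.5465, |v| = √(3.5² + 0.35² + (-3.46)² + (-2.98)² + (-0.01)²) = √(12.25 + 0.1225 + 11.9716 + 8.8804 + 0.0001) = √33.2246.
cos θ = (u·v)/(|u||v|) = -1.7386/(√53.5465·√33.2246) ≈ -0.0412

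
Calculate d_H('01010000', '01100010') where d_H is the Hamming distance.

Differing positions: 3, 4, 7. Hamming distance = 3.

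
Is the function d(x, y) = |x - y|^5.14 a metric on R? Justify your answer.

No. d(x,y) = |x-y|^5.14 fails the triangle inequality since p = 5.14 > 1. Counterexample: x = -1, y = 0, z = 4. d(x,z) = |-1 - 4|^5.14 = 5^5.14 ≈ 3914.7661, but d(x,y) + d(y,z) = 1^5.14 + 4^5.14 ≈ 1 + 1243.3356 = 1244.3356. Since 3914.7661 > 1244.3356, the triangle inequality is violated.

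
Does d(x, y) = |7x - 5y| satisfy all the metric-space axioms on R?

No. d fails symmetry: d(8, 7) = |7·8 - 5·7| = |21| = 21, but d(7, 8) = |7·7 - 5·8| = |9| = 9. Since 21 ≠ 9, d(x,y) ≠ d(y,x) in general.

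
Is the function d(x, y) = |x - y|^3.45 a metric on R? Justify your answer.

No. d(x,y) = |x-y|^3.45 fails the triangle inequality since p = 3.45 > 1. Counterexample: x = 4, y = 5, z = 10. d(x,z) = |4 - 10|^3.45 = 6^3.45 ≈ 483.7509, but d(x,y) + d(y,z) = 1^3.45 + 5^3.45 ≈ 1 + 257.8971 = 258.8971. Since 483.7509 > 258.8971, the triangle inequality is violated.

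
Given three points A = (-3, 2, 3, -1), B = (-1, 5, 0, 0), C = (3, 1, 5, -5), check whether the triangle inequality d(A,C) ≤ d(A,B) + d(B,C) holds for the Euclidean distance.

d(A,B) = √(2² + 3² + 3² + 1²) = √23 ≈ 4.7958, d(B,C) = √(4² + 4² + 5² + 5²) = √82 ≈ 9.0554, d(A,C) = √(6² + 1² + 2² + 4²) = √57 ≈ 7.5498.
d(A,C) ≈ 7.5498 ≤ 4.7958 + 9.0554 = 13.8512. Triangle inequality is satisfied.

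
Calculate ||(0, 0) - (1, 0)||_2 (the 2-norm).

(Σ|x_i - y_i|^2)^(1/2) = (|0 - 1|^2 + |0 - 0|^2)^(1/2)
= (1^2 + 0^2)^(1/2) = (1 + 0)^(1/2) = (1)^(1/2) = 1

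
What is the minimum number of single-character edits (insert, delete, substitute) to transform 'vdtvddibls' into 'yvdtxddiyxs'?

Let D[i][j] be the edit distance between the first i characters of 'vdtvddibls' and the first j characters of 'yvdtxddiyxs', with D[i][0] = i, D[0][j] = j, and D[i][j] = D[i-1][j-1] if the characters match, else 1 + min(D[i-1][j], D[i][j-1], D[i-1][j-1]). Filling the table (rows: prefixes of 'vdtvddibls', columns: prefixes of 'yvdtxddiyxs'):
     ε  y  v  d  t  x  d  d  i  y  x  s
  ε  0  1  2  3  4  5  6  7  8  9 10 11
  v  1  1  1  2  3  4  5  6  7  8  9 10
  d  2  2  2  1  2  3  4  5  6  7  8  9
  t  3  3  3  2  1  2  3  4  5  6  7  8
  v  4  4  3  3  2  2  3  4  5  6  7  8
  d  5  5  4  3  3  3  2  3  4  5  6  7
  d  6  6  5  4  4  4  3  2  3  4  5  6
  i  7  7  6  5  5  5  4  3  2  3  4  5
  b  8  8  7  6  6  6  5  4  3  3  4  5
  l  9  9  8  7  7  7  6  5  4  4  4  5
  s 10 10  9  8  8  8  7  6  5  5  5  4
The bottom-right entry gives D[10][11] = 4, so no sequence of fewer than 4 edits works. Backtracking through the table gives one optimal edit sequence (4 edits):
  vdtvddibls → yvdtvddibls (ins y @1)
  yvdtvddibls → yvdtxddibls (sub v→x @5)
  yvdtxddibls → yvdtxddiyls (sub b→y @9)
  yvdtxddiyls → yvdtxddiyxs (sub l→x @10)
Edit distance = 4.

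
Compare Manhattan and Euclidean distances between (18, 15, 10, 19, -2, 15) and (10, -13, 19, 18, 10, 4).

L1 = |18 - 10| + |15 - (-13)| + |10 - 19| + |19 - 18| + |-2 - 10| + |15 - 4| = 8 + 28 + 9 + 1 + 12 + 11 = 69
L2 = √(8² + 28² + 9² + 1² + 12² + 11²) = √1195 ≈ 34.5688
L1 ≥ L2 always (equality iff movement is along one axis); L1 > L2 here.
Ratio L1/L2 = 69/√1195 ≈ 1.996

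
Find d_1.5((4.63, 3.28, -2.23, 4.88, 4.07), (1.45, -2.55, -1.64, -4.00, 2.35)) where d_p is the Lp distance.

(Σ|x_i - y_i|^1.5)^(1/1.5) = (|4.63 - 1.45|^1.5 + |3.28 - (-2.55)|^1.5 + |-2.23 - (-1.64)|^1.5 + |4.88 - (-4)|^1.5 + |4.07 - 2.35|^1.5)^(1/1.5)
= (3.18^1.5 + 5.83^1.5 + 0.59^1.5 + 8.88^1.5 + 1.72^1.5)^(1/1.5) ≈ (5.6708 + 14.0768 + 0.4532 + 26.4618 + 2.2558)^(1/1.5) = (48.9184)^(1/1.5) ≈ 13.3756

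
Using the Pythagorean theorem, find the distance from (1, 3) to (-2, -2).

√(Σ(x_i - y_i)²) = √((1 - (-2))² + (3 - (-2))²)
= √(3² + 5²) = √(9 + 25) = √34 ≈ 5.831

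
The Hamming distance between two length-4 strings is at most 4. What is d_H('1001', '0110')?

Differing positions: 1, 2, 3, 4. Hamming distance = 4. The maximum possible Hamming distance for length-4 strings is 4, so d_H/4 = 4/4 = 1.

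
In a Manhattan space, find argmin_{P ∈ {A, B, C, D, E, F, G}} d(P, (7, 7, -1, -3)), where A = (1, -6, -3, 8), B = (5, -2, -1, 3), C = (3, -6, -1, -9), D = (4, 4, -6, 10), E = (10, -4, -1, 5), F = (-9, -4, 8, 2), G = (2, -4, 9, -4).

Distances: d(A) = 32, d(B) = 17, d(C) = 23, d(D) = 24, d(E) = 22, d(F) = 41, d(G) = 27. Nearest: B = (5, -2, -1, 3) with distance 17.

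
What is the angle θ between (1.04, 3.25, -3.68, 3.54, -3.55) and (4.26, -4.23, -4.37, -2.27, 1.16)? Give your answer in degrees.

With u = (1.04, 3.25, -3.68, 3.54, -3.55), v = (4.26, -4.23, -4.37, -2.27, 1.16):
u·v = 1.04·4.26 + 3.25·(-4.23) + (-3.68)·(-4.37) + 3.54·(-2.27) + (-3.55)·1.16 = 4.4304 + (-13.7475) + 16.0816 + (-8.0358) + (-4.118) = -5.3893.
|u| = √(1.04² + 3.25² + (-3.68)² + 3.54² + (-3.55)²) = √(1.0816 + 10.5625 + 13.5424 + 12.5316 + 12.6025) = √50.3206, |v| = √(4.26² + (-4.23)² + (-4.37)² + (-2.27)² + 1.16²) = √(18.1476 + 17.8929 + 19.0969 + 5.1529 + 1.3456) = √61.6359.
cos θ = (u·v)/(|u||v|) = -5.3893/(√50.3206·√61.6359) ≈ -0.09677
θ = arccos(-0.09677) ≈ 95.55°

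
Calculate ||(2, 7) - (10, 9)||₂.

√(Σ(x_i - y_i)²) = √((2 - 10)² + (7 - 9)²)
= √((-8)² + (-2)²) = √(64 + 4) = √68 ≈ 8.2462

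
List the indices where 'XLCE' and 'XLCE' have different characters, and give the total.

Differing positions: none. Hamming distance = 0.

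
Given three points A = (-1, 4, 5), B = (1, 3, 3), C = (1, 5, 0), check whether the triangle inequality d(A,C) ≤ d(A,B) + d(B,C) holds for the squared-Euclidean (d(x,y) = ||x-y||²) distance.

d(A,B) = 2² + 1² + 2² = 9, d(B,C) = 0² + 2² + 3² = 13, d(A,C) = 2² + 1² + 5² = 30.
d(A,C) = 30 > 9 + 13 = 22. Triangle inequality is VIOLATED. (Squared-Euclidean is not a metric — this is a counterexample.)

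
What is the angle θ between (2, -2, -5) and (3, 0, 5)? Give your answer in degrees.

With u = (2, -2, -5), v = (3, 0, 5):
u·v = 2·3 + (-2)·0 + (-5)·5 = 6 + 0 + (-25) = -19.
|u| = √(2² + (-2)² + (-5)²) = √33, |v| = √(3² + 0² + 5²) = √34, so |u||v| = √(33·34) = √1122.
cos θ = (u·v)/(|u||v|) = -19/√1122 ≈ -0.567227
θ = arccos(-0.567227) ≈ 124.56°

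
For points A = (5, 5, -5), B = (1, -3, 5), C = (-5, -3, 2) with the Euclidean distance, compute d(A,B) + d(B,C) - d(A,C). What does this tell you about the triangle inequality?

d(A,B) = √(4² + 8² + 10²) = √180 ≈ 13.4164, d(B,C) = √(6² + 0² + 3²) = √45 ≈ 6.7082, d(A,C) = √(10² + 8² + 7²) = √213 ≈ 14.5945.
d(A,B) + d(B,C) - d(A,C) = 13.4164 + 6.7082 - 14.5945 = 20.1246 - 14.5945 = 5.5301 (to 4 decimal places). This is ≥ 0, so the triangle inequality holds for these points.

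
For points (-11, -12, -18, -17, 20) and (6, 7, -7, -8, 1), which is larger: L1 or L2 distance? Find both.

L1 = |-11 - 6| + |-12 - 7| + |-18 - (-7)| + |-17 - (-8)| + |20 - 1| = 17 + 19 + 11 + 9 + 19 = 75
L2 = √(17² + 19² + 11² + 9² + 19²) = √1213 ≈ 34.8281
L1 ≥ L2 always (equality iff movement is along one axis); L1 > L2 here.
Ratio L1/L2 = 75/√1213 ≈ 2.1534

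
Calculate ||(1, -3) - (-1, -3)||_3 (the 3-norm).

(Σ|x_i - y_i|^3)^(1/3) = (|1 - (-1)|^3 + |-3 - (-3)|^3)^(1/3)
= (2^3 + 0^3)^(1/3) = (8 + 0)^(1/3) = (8)^(1/3) = 2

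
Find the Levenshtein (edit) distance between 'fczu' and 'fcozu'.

Let D[i][j] be the edit distance between the first i characters of 'fczu' and the first j characters of 'fcozu', with D[i][0] = i, D[0][j] = j, and D[i][j] = D[i-1][j-1] if the characters match, else 1 + min(D[i-1][j], D[i][j-1], D[i-1][j-1]). Filling the table (rows: prefixes of 'fczu', columns: prefixes of 'fcozu'):
     ε  f  c  o  z  u
  ε  0  1  2  3  4  5
  f  1  0  1  2  3  4
  c  2  1  0  1  2  3
  z  3  2  1  1  1  2
  u  4  3  2  2  2  1
The bottom-right entry gives D[4][5] = 1, so no sequence of fewer than 1 edit works. Backtracking through the table gives one optimal edit sequence (1 edit):
  fczu → fcozu (ins o @3)
Edit distance = 1.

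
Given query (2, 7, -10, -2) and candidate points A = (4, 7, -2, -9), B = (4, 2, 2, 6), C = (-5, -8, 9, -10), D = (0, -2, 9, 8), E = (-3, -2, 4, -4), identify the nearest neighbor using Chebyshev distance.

Distances: d(A) = 8, d(B) = 12, d(C) = 19, d(D) = 19, d(E) = 14. Nearest: A = (4, 7, -2, -9) with distance 8.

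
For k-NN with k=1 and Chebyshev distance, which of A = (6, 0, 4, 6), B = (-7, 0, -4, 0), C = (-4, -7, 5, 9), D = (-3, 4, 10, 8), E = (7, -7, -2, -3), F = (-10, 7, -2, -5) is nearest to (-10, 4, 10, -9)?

Distances: d(A) = 16, d(B) = 14, d(C) = 18, d(D) = 17, d(E) = 17, d(F) = 12. Nearest: F = (-10, 7, -2, -5) with distance 12.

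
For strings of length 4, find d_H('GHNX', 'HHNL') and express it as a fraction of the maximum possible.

Differing positions: 1, 4. Hamming distance = 2. The maximum possible Hamming distance for length-4 strings is 4, so d_H/4 = 2/4 = 0.5.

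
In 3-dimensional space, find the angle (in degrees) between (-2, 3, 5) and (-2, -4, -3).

With u = (-2, 3, 5), v = (-2, -4, -3):
u·v = (-2)·(-2) + 3·(-4) + 5·(-3) = 4 + (-12) + (-15) = -23.
|u| = √((-2)² + 3² + 5²) = √38, |v| = √((-2)² + (-4)² + (-3)²) = √29, so |u||v| = √(38·29) = √1102.
cos θ = (u·v)/(|u||v|) = -23/√1102 ≈ -0.692847
θ = arccos(-0.692847) ≈ 133.86°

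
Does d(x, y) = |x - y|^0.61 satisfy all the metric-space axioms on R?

Yes. With 0 < p = 0.61 ≤ 1, d(x,y) = |x-y|^0.61 is a metric on R. Non-negativity and symmetry are immediate; |x-y|^0.61 = 0 ⟺ |x-y| = 0 ⟺ x = y. For the triangle inequality, the function t ↦ t^0.61 is subadditive on [0,∞) when p ≤ 1, so |x-z|^0.61 ≤ (|x-y| + |y-z|)^0.61 ≤ |x-y|^0.61 + |y-z|^0.61.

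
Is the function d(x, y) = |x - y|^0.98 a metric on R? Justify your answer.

Yes. With 0 < p = 0.98 ≤ 1, d(x,y) = |x-y|^0.98 is a metric on R. Non-negativity and symmetry are immediate; |x-y|^0.98 = 0 ⟺ |x-y| = 0 ⟺ x = y. For the triangle inequality, the function t ↦ t^0.98 is subadditive on [0,∞) when p ≤ 1, so |x-z|^0.98 ≤ (|x-y| + |y-z|)^0.98 ≤ |x-y|^0.98 + |y-z|^0.98.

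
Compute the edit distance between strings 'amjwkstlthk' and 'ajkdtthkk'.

Let D[i][j] be the edit distance between the first i characters of 'amjwkstlthk' and the first j characters of 'ajkdtthkk', with D[i][0] = i, D[0][j] = j, and D[i][j] = D[i-1][j-1] if the characters match, else 1 + min(D[i-1][j], D[i][j-1], D[i-1][j-1]). Filling the table (rows: prefixes of 'amjwkstlthk', columns: prefixes of 'ajkdtthkk'):
     ε  a  j  k  d  t  t  h  k  k
  ε  0  1  2  3  4  5  6  7  8  9
  a  1  0  1  2  3  4  5  6  7  8
  m  2  1  1  2  3  4  5  6  7  8
  j  3  2  1  2  3  4  5  6  7  8
  w  4  3  2  2  3  4  5  6  7  8
  k  5  4  3  2  3  4  5  6  6  7
  s  6  5  4  3  3  4  5  6  7  7
  t  7  6  5  4  4  3  4  5  6  7
  l  8  7  6  5  5  4  4  5  6  7
  t  9  8  7  6  6  5  4  5  6  7
  h 10  9  8  7  7  6  5  4  5  6
  k 11 10  9  8  8  7  6  5  4  5
The bottom-right entry gives D[11][9] = 5, so no sequence of fewer than 5 edits works. Backtracking through the table gives one optimal edit sequence (5 edits):
  amjwkstlthk → ajwkstlthk (del m @2)
  ajwkstlthk → ajkstlthk (del w @3)
  ajkstlthk → ajkdtlthk (sub s→d @4)
  ajkdtlthk → ajkdtthk (del l @6)
  ajkdtthk → ajkdtthkk (ins k @8)
Edit distance = 5.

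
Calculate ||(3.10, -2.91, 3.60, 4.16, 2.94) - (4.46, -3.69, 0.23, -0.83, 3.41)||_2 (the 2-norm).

(Σ|x_i - y_i|^2)^(1/2) = (|3.1 - 4.46|^2 + |-2.91 - (-3.69)|^2 + |3.6 - 0.23|^2 + |4.16 - (-0.83)|^2 + |2.94 - 3.41|^2)^(1/2)
= (1.36^2 + 0.78^2 + 3.37^2 + 4.99^2 + 0.47^2)^(1/2) = (1.8496 + 0.6084 + 11.3569 + 24.9001 + 0.2209)^(1/2) = (38.9359)^(1/2) ≈ 6.2399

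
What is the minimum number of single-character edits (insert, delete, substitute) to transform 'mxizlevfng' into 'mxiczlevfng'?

Let D[i][j] be the edit distance between the first i characters of 'mxizlevfng' and the first j characters of 'mxiczlevfng', with D[i][0] = i, D[0][j] = j, and D[i][j] = D[i-1][j-1] if the characters match, else 1 + min(D[i-1][j], D[i][j-1], D[i-1][j-1]). Filling the table (rows: prefixes of 'mxizlevfng', columns: prefixes of 'mxiczlevfng'):
     ε  m  x  i  c  z  l  e  v  f  n  g
  ε  0  1  2  3  4  5  6  7  8  9 10 11
  m  1  0  1  2  3  4  5  6  7  8  9 10
  x  2  1  0  1  2  3  4  5  6  7  8  9
  i  3  2  1  0  1  2  3  4  5  6  7  8
  z  4  3  2  1  1  1  2  3  4  5  6  7
  l  5  4  3  2  2  2  1  2  3  4  5  6
  e  6  5  4  3  3  3  2  1  2  3  4  5
  v  7  6  5  4  4  4  3  2  1  2  3  4
  f  8  7  6  5  5  5  4  3  2  1  2  3
  n  9  8  7  6  6  6  5  4  3  2  1  2
  g 10  9  8  7  7  7  6  5  4  3  2  1
The bottom-right entry gives D[10][11] = 1, so no sequence of fewer than 1 edit works. Backtracking through the table gives one optimal edit sequence (1 edit):
  mxizlevfng → mxiczlevfng (ins c @4)
Edit distance = 1.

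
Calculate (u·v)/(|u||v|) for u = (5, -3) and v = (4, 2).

With u = (5, -3), v = (4, 2):
u·v = 5·4 + (-3)·2 = 20 + (-6) = 14.
|u| = √(5² + (-3)²) = √34, |v| = √(4² + 2²) = √20, so |u||v| = √(34·20) = √680.
cos θ = (u·v)/(|u||v|) = 14/√680 ≈ 0.5369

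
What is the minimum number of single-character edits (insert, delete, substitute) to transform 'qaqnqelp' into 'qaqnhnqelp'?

Let D[i][j] be the edit distance between the first i characters of 'qaqnqelp' and the first j characters of 'qaqnhnqelp', with D[i][0] = i, D[0][j] = j, and D[i][j] = D[i-1][j-1] if the characters match, else 1 + min(D[i-1][j], D[i][j-1], D[i-1][j-1]). Filling the table (rows: prefixes of 'qaqnqelp', columns: prefixes of 'qaqnhnqelp'):
     ε  q  a  q  n  h  n  q  e  l  p
  ε  0  1  2  3  4  5  6  7  8  9 10
  q  1  0  1  2  3  4  5  6  7  8  9
  a  2  1  0  1  2  3  4  5  6  7  8
  q  3  2  1  0  1  2  3  4  5  6  7
  n  4  3  2  1  0  1  2  3  4  5  6
  q  5  4  3  2  1  1  2  2  3  4  5
  e  6  5  4  3  2  2  2  3  2  3  4
  l  7  6  5  4  3  3  3  3  3  2  3
  p  8  7  6  5  4  4  4  4  4  3  2
The bottom-right entry gives D[8][10] = 2, so no sequence of fewer than 2 edits works. Backtracking through the table gives one optimal edit sequence (2 edits):
  qaqnqelp → qaqnnqelp (ins n @4)
  qaqnnqelp → qaqnhnqelp (ins h @5)
Edit distance = 2.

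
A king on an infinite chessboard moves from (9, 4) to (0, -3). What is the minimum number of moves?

max(|x_i - y_i|) = max(|9 - 0|, |4 - (-3)|) = max(9, 7) = 9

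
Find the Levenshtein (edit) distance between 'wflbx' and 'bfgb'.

Let D[i][j] be the edit distance between the first i characters of 'wflbx' and the first j characters of 'bfgb', with D[i][0] = i, D[0][j] = j, and D[i][j] = D[i-1][j-1] if the characters match, else 1 + min(D[i-1][j], D[i][j-1], D[i-1][j-1]). Filling the table (rows: prefixes of 'wflbx', columns: prefixes of 'bfgb'):
     ε  b  f  g  b
  ε  0  1  2  3  4
  w  1  1  2  3  4
  f  2  2  1  2  3
  l  3  3  2  2  3
  b  4  3  3  3  2
  x  5  4  4  4  3
The bottom-right entry gives D[5][4] = 3, so no sequence of fewer than 3 edits works. Backtracking through the table gives one optimal edit sequence (3 edits):
  wflbx → bflbx (sub w→b @1)
  bflbx → bfgbx (sub l→g @3)
  bfgbx → bfgb (del x @5)
Edit distance = 3.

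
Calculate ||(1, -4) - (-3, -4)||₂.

√(Σ(x_i - y_i)²) = √((1 - (-3))² + (-4 - (-4))²)
= √(4² + 0²) = √(16 + 0) = √16 = 4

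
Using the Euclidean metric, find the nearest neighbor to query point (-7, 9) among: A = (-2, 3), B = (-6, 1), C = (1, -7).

Distances: d(A) ≈ 7.8102, d(B) ≈ 8.0623, d(C) ≈ 17.8885. Nearest: A = (-2, 3) with distance 7.8102.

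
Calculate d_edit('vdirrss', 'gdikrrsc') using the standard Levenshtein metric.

Let D[i][j] be the edit distance between the first i characters of 'vdirrss' and the first j characters of 'gdikrrsc', with D[i][0] = i, D[0][j] = j, and D[i][j] = D[i-1][j-1] if the characters match, else 1 + min(D[i-1][j], D[i][j-1], D[i-1][j-1]). Filling the table (rows: prefixes of 'vdirrss', columns: prefixes of 'gdikrrsc'):
     ε  g  d  i  k  r  r  s  c
  ε  0  1  2  3  4  5  6  7  8
  v  1  1  2  3  4  5  6  7  8
  d  2  2  1  2  3  4  5  6  7
  i  3  3  2  1  2  3  4  5  6
  r  4  4  3  2  2  2  3  4  5
  r  5  5  4  3  3  2  2  3  4
  s  6  6  5  4  4  3  3  2  3
  s  7  7  6  5  5  4  4  3  3
The bottom-right entry gives D[7][8] = 3, so no sequence of fewer than 3 edits works. Backtracking through the table gives one optimal edit sequence (3 edits):
  vdirrss → gdirrss (sub v→g @1)
  gdirrss → gdikrrss (ins k @4)
  gdikrrss → gdikrrsc (sub s→c @8)
Edit distance = 3.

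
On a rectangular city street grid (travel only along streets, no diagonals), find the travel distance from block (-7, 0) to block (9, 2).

Σ|x_i - y_i| = |-7 - 9| + |0 - 2| = 16 + 2 = 18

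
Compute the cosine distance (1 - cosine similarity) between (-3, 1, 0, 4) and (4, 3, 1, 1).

With u = (-3, 1, 0, 4), v = (4, 3, 1, 1):
u·v = (-3)·4 + 1·3 + 0·1 + 4·1 = (-12) + 3 + 0 + 4 = -5.
|u| = √((-3)² + 1² + 0² + 4²) = √26, |v| = √(4² + 3² + 1² + 1²) = √27, so |u||v| = √(26·27) = √702.
cos θ = (u·v)/(|u||v|) = -5/√702 ≈ -0.1887
Cosine distance = 1 - cos θ ≈ 1 - (-0.1887) = 1.1887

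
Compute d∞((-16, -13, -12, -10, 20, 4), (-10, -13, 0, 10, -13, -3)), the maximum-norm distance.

max(|x_i - y_i|) = max(|-16 - (-10)|, |-13 - (-13)|, |-12 - 0|, |-10 - 10|, |20 - (-13)|, |4 - (-3)|) = max(6, 0, 12, 20, 33, 7) = 33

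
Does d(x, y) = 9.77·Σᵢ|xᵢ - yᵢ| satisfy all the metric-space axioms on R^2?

Yes. The L1 (Manhattan) norm induces a metric on R^2, and multiplying a metric by a positive constant 9.77 > 0 preserves all four axioms: non-negativity (9.77·||x-y|| ≥ 0), identity (9.77·||x-y|| = 0 ⟺ ||x-y|| = 0 ⟺ x = y), symmetry (||x-y|| = ||y-x||), and the triangle inequality (9.77·||x-z|| ≤ 9.77·||x-y|| + 9.77·||y-z||). So d is a metric.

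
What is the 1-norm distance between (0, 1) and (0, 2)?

Σ|x_i - y_i| = |0 - 0| + |1 - 2| = 0 + 1 = 1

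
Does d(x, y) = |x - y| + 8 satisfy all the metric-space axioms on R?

No. d fails identity of indiscernibles (specifically d(x,x) = 0): d(4, 4) = |4 - 4| + 8 = 0 + 8 = 8 ≠ 0.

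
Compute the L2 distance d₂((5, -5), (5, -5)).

√(Σ(x_i - y_i)²) = √((5 - 5)² + (-5 - (-5))²)
= √(0² + 0²) = √(0 + 0) = √0 = 0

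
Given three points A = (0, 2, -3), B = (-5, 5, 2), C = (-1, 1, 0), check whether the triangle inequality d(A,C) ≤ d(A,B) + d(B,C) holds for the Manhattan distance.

d(A,B) = 5 + 3 + 5 = 13, d(B,C) = 4 + 4 + 2 = 10, d(A,C) = 1 + 1 + 3 = 5.
d(A,C) = 5 ≤ 13 + 10 = 23. Triangle inequality is satisfied.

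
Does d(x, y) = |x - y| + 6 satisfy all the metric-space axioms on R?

No. d fails identity of indiscernibles (specifically d(x,x) = 0): d(-2, -2) = |-2 - (-2)| + 6 = 0 + 6 = 6 ≠ 0.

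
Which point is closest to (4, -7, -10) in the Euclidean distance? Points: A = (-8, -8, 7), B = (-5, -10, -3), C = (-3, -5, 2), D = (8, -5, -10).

Distances: d(A) ≈ 20.8327, d(B) ≈ 11.7898, d(C) ≈ 14.0357, d(D) ≈ 4.4721. Nearest: D = (8, -5, -10) with distance 4.4721.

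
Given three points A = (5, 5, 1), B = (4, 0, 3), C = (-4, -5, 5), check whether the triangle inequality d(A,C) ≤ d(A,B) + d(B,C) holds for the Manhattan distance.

d(A,B) = 1 + 5 + 2 = 8, d(B,C) = 8 + 5 + 2 = 15, d(A,C) = 9 + 10 + 4 = 23.
d(A,C) = 23 ≤ 8 + 15 = 23. Triangle inequality is satisfied.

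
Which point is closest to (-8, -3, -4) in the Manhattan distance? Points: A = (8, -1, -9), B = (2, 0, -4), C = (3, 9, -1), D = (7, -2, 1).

Distances: d(A) = 23, d(B) = 13, d(C) = 26, d(D) = 21. Nearest: B = (2, 0, -4) with distance 13.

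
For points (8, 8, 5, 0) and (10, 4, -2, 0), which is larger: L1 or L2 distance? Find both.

L1 = |8 - 10| + |8 - 4| + |5 - (-2)| + |0 - 0| = 2 + 4 + 7 + 0 = 13
L2 = √(2² + 4² + 7² + 0²) = √69 ≈ 8.3066
L1 ≥ L2 always (equality iff movement is along one axis); L1 > L2 here.
Ratio L1/L2 = 13/√69 ≈ 1.565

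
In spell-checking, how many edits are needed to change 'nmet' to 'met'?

Let D[i][j] be the edit distance between the first i characters of 'nmet' and the first j characters of 'met', with D[i][0] = i, D[0][j] = j, and D[i][j] = D[i-1][j-1] if the characters match, else 1 + min(D[i-1][j], D[i][j-1], D[i-1][j-1]). Filling the table (rows: prefixes of 'nmet', columns: prefixes of 'met'):
     ε  m  e  t
  ε  0  1  2  3
  n  1  1  2  3
  m  2  1  2  3
  e  3  2  1  2
  t  4  3  2  1
The bottom-right entry gives D[4][3] = 1, so no sequence of fewer than 1 edit works. Backtracking through the table gives one optimal edit sequence (1 edit):
  nmet → met (del n @1)
Edit distance = 1.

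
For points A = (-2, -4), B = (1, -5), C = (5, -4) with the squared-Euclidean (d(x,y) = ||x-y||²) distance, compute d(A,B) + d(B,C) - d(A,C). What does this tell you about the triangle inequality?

d(A,B) = 3² + 1² = 10, d(B,C) = 4² + 1² = 17, d(A,C) = 7² + 0² = 49.
d(A,B) + d(B,C) - d(A,C) = 10 + 17 - 49 = 27 - 49 = -22. This is < 0, so the triangle inequality FAILS for these points (squared-Euclidean is not a metric).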